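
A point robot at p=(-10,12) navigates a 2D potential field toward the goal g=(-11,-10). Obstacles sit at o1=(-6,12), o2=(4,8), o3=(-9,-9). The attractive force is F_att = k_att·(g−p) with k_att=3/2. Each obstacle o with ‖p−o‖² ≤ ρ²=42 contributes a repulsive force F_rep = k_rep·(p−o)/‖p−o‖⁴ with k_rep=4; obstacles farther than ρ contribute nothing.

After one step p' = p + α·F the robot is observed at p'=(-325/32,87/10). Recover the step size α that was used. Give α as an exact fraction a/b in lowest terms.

α = 1/10

F_att = 3/2·(g−p) = 3/2·(-1,-22) = (-1.5000,-33.0000)
o1: d²=16 ≤ ρ²=42; F_rep = 4·(-4,0)/16² = (-0.0625,0.0000)
o2: d²=212 > ρ²=42 → inactive
o3: d²=442 > ρ²=42 → inactive
F = F_att + ΣF_rep = (-1.5625,-33.0000)
Δp = p'−p = (-0.1562,-3.3000); α = Δx/Fx = (-5/32) / (-25/16) = 1/10
check: Δy/Fy = (-33/10) / (-33) = 1/10 ✓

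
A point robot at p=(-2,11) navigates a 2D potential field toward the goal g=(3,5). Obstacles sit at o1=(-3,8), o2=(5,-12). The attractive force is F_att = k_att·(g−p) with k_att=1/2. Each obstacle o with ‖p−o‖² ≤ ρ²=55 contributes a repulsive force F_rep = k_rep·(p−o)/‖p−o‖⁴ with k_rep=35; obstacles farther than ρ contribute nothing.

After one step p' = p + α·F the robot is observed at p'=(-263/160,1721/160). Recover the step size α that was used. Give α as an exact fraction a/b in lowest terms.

α = 1/8

F_att = 1/2·(g−p) = 1/2·(5,-6) = (2.5000,-3.0000)
o1: d²=10 ≤ ρ²=55; F_rep = 35·(1,3)/10² = (0.3500,1.0500)
o2: d²=578 > ρ²=55 → inactive
F = F_att + ΣF_rep = (2.8500,-1.9500)
Δp = p'−p = (0.3563,-0.2437); α = Δx/Fx = (57/160) / (57/20) = 1/8
check: Δy/Fy = (-39/160) / (-39/20) = 1/8 ✓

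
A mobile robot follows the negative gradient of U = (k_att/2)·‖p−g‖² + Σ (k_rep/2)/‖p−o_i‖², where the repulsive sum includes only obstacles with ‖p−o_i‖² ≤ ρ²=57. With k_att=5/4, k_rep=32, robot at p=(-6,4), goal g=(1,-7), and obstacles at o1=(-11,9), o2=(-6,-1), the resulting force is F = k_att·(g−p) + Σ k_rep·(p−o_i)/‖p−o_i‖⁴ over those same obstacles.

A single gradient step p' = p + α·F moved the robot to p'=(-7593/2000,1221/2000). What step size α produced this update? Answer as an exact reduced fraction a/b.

α = 1/4

F_att = 5/4·(g−p) = 5/4·(7,-11) = (8.7500,-13.7500)
o1: d²=50 ≤ ρ²=57; F_rep = 32·(5,-5)/50² = (0.0640,-0.0640)
o2: d²=25 ≤ ρ²=57; F_rep = 32·(0,5)/25² = (0.0000,0.2560)
F = F_att + ΣF_rep = (8.8140,-13.5580)
Δp = p'−p = (2.2035,-3.3895); α = Δx/Fx = (4407/2000) / (4407/500) = 1/4
check: Δy/Fy = (-6779/2000) / (-6779/500) = 1/4 ✓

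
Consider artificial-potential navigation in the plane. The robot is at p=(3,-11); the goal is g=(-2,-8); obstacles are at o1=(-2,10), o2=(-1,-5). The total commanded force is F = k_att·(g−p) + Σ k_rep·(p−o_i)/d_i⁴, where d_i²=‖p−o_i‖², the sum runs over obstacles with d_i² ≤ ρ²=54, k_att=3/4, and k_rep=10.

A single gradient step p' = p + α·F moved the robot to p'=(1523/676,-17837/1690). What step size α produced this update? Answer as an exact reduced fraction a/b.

F_att = 3/4·(g−p) = 3/4·(-5,3) = (-3.7500,2.2500)
o1: d²=466 > ρ²=54 → inactive
o2: d²=52 ≤ ρ²=54; F_rep = 10·(4,-6)/52² = (0.0148,-0.0222)
F = F_att + ΣF_rep = (-3.7352,2.2278)
Δp = p'−p = (-0.7470,0.4456); α = Δx/Fx = (-505/676) / (-2525/676) = 1/5
check: Δy/Fy = (753/1690) / (753/338) = 1/5 ✓

α = 1/5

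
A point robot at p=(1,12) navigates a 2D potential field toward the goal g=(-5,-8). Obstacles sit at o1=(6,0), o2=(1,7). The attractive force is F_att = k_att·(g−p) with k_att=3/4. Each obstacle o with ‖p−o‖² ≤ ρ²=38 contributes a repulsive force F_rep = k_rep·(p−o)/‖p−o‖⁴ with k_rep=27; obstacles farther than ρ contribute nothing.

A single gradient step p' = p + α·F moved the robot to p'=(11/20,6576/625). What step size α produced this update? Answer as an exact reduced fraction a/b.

F_att = 3/4·(g−p) = 3/4·(-6,-20) = (-4.5000,-15.0000)
o1: d²=169 > ρ²=38 → inactive
o2: d²=25 ≤ ρ²=38; F_rep = 27·(0,5)/25² = (0.0000,0.2160)
F = F_att + ΣF_rep = (-4.5000,-14.7840)
Δp = p'−p = (-0.4500,-1.4784); α = Δx/Fx = (-9/20) / (-9/2) = 1/10
check: Δy/Fy = (-924/625) / (-1848/125) = 1/10 ✓

α = 1/10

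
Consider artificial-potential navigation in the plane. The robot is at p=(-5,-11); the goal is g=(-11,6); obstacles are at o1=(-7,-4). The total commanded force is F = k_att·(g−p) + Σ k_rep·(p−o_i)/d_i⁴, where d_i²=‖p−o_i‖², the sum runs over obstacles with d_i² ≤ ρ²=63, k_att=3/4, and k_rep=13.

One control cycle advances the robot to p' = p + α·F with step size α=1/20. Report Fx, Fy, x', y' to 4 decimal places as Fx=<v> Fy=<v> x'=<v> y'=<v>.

Fx=-4.4907 Fy=12.7176 x'=-5.2245 y'=-10.3641

F_att = 3/4·(g−p) = 3/4·(-6,17) = (-4.5000,12.7500)
o1: d²=53 ≤ ρ²=63; F_rep = 13·(2,-7)/53² = (0.0093,-0.0324)
F = F_att + ΣF_rep = (-4.4907,12.7176)
p' = p + 1/20·F = (-5.2245,-10.3641)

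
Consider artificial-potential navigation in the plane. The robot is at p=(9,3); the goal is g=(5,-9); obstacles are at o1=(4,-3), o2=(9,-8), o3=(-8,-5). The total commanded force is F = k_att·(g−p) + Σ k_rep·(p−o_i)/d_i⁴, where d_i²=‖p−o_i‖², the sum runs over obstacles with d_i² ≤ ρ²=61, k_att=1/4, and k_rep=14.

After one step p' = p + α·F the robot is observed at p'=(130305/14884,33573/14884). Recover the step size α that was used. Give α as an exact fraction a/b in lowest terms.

F_att = 1/4·(g−p) = 1/4·(-4,-12) = (-1.0000,-3.0000)
o1: d²=61 ≤ ρ²=61; F_rep = 14·(5,6)/61² = (0.0188,0.0226)
o2: d²=121 > ρ²=61 → inactive
o3: d²=353 > ρ²=61 → inactive
F = F_att + ΣF_rep = (-0.9812,-2.9774)
Δp = p'−p = (-0.2453,-0.7444); α = Δx/Fx = (-3651/14884) / (-3651/3721) = 1/4
check: Δy/Fy = (-11079/14884) / (-11079/3721) = 1/4 ✓

α = 1/4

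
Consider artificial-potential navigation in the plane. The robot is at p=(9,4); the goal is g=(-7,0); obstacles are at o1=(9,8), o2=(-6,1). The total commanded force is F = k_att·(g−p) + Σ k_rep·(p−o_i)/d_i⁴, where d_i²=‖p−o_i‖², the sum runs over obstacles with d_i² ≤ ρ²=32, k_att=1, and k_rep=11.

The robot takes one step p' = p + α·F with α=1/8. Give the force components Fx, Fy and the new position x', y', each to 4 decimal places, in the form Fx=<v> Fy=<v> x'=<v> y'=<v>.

Fx=-16.0000 Fy=-4.1719 x'=7.0000 y'=3.4785

F_att = 1·(g−p) = 1·(-16,-4) = (-16.0000,-4.0000)
o1: d²=16 ≤ ρ²=32; F_rep = 11·(0,-4)/16² = (0.0000,-0.1719)
o2: d²=234 > ρ²=32 → inactive
F = F_att + ΣF_rep = (-16.0000,-4.1719)
p' = p + 1/8·F = (7.0000,3.4785)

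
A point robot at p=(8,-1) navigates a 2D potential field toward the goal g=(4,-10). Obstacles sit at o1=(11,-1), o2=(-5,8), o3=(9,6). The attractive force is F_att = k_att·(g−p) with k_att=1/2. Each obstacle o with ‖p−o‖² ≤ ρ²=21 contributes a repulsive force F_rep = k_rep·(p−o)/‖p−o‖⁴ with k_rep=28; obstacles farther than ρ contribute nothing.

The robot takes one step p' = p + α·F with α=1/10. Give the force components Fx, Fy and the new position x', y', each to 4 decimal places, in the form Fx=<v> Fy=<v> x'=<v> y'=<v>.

Fx=-3.0370 Fy=-4.5000 x'=7.6963 y'=-1.4500

F_att = 1/2·(g−p) = 1/2·(-4,-9) = (-2.0000,-4.5000)
o1: d²=9 ≤ ρ²=21; F_rep = 28·(-3,0)/9² = (-1.0370,0.0000)
o2: d²=250 > ρ²=21 → inactive
o3: d²=50 > ρ²=21 → inactive
F = F_att + ΣF_rep = (-3.0370,-4.5000)
p' = p + 1/10·F = (7.6963,-1.4500)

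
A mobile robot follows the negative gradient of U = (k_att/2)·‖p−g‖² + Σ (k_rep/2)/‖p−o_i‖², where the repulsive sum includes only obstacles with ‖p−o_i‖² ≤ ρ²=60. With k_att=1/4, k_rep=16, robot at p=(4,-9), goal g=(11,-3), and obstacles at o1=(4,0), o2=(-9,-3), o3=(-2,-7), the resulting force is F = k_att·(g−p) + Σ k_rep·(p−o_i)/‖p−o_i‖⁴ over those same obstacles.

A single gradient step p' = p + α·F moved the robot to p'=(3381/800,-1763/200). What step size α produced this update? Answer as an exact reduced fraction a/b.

α = 1/8

F_att = 1/4·(g−p) = 1/4·(7,6) = (1.7500,1.5000)
o1: d²=81 > ρ²=60 → inactive
o2: d²=205 > ρ²=60 → inactive
o3: d²=40 ≤ ρ²=60; F_rep = 16·(6,-2)/40² = (0.0600,-0.0200)
F = F_att + ΣF_rep = (1.8100,1.4800)
Δp = p'−p = (0.2263,0.1850); α = Δx/Fx = (181/800) / (181/100) = 1/8
check: Δy/Fy = (37/200) / (37/25) = 1/8 ✓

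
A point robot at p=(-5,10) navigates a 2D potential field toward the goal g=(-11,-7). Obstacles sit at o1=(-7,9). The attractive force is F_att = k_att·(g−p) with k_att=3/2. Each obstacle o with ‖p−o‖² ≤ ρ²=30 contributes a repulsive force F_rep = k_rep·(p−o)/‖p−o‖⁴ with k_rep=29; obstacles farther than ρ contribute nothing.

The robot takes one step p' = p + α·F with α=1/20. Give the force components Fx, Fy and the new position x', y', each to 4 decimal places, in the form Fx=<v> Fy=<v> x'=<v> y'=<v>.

Fx=-6.6800 Fy=-24.3400 x'=-5.3340 y'=8.7830

F_att = 3/2·(g−p) = 3/2·(-6,-17) = (-9.0000,-25.5000)
o1: d²=5 ≤ ρ²=30; F_rep = 29·(2,1)/5² = (2.3200,1.1600)
F = F_att + ΣF_rep = (-6.6800,-24.3400)
p' = p + 1/20·F = (-5.3340,8.7830)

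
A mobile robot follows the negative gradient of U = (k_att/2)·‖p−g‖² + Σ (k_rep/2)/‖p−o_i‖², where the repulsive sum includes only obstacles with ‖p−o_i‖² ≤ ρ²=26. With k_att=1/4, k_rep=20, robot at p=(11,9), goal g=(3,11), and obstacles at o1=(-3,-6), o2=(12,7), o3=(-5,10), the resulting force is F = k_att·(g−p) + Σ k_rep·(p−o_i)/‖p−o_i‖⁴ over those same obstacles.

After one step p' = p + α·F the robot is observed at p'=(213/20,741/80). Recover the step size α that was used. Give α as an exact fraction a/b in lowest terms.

F_att = 1/4·(g−p) = 1/4·(-8,2) = (-2.0000,0.5000)
o1: d²=421 > ρ²=26 → inactive
o2: d²=5 ≤ ρ²=26; F_rep = 20·(-1,2)/5² = (-0.8000,1.6000)
o3: d²=257 > ρ²=26 → inactive
F = F_att + ΣF_rep = (-2.8000,2.1000)
Δp = p'−p = (-0.3500,0.2625); α = Δx/Fx = (-7/20) / (-14/5) = 1/8
check: Δy/Fy = (21/80) / (21/10) = 1/8 ✓

α = 1/8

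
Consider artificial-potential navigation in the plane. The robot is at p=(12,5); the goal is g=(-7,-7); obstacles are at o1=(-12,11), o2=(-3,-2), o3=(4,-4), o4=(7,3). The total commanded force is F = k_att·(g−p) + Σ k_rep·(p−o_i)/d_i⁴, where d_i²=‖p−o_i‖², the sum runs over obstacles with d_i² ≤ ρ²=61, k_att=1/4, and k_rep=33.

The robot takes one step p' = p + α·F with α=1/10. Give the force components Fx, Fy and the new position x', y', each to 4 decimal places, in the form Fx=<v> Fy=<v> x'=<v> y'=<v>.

Fx=-4.5538 Fy=-2.9215 x'=11.5446 y'=4.7078

F_att = 1/4·(g−p) = 1/4·(-19,-12) = (-4.7500,-3.0000)
o1: d²=612 > ρ²=61 → inactive
o2: d²=274 > ρ²=61 → inactive
o3: d²=145 > ρ²=61 → inactive
o4: d²=29 ≤ ρ²=61; F_rep = 33·(5,2)/29² = (0.1962,0.0785)
F = F_att + ΣF_rep = (-4.5538,-2.9215)
p' = p + 1/10·F = (11.5446,4.7078)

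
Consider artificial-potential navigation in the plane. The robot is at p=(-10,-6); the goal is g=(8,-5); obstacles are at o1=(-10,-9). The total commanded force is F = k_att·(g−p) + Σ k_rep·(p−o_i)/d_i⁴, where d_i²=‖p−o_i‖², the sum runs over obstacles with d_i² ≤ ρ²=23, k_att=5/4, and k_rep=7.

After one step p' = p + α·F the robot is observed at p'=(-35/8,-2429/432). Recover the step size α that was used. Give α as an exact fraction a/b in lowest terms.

F_att = 5/4·(g−p) = 5/4·(18,1) = (22.5000,1.2500)
o1: d²=9 ≤ ρ²=23; F_rep = 7·(0,3)/9² = (0.0000,0.2593)
F = F_att + ΣF_rep = (22.5000,1.5093)
Δp = p'−p = (5.6250,0.3773); α = Δx/Fx = (45/8) / (45/2) = 1/4
check: Δy/Fy = (163/432) / (163/108) = 1/4 ✓

α = 1/4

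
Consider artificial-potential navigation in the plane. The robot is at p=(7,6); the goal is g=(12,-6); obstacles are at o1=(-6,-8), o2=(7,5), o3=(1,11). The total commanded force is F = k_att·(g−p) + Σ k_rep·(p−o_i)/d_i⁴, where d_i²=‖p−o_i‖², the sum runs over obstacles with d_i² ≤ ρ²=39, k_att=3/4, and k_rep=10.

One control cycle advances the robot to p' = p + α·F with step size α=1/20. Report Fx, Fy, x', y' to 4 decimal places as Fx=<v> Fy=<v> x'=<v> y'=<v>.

F_att = 3/4·(g−p) = 3/4·(5,-12) = (3.7500,-9.0000)
o1: d²=365 > ρ²=39 → inactive
o2: d²=1 ≤ ρ²=39; F_rep = 10·(0,1)/1² = (0.0000,10.0000)
o3: d²=61 > ρ²=39 → inactive
F = F_att + ΣF_rep = (3.7500,1.0000)
p' = p + 1/20·F = (7.1875,6.0500)

Fx=3.7500 Fy=1.0000 x'=7.1875 y'=6.0500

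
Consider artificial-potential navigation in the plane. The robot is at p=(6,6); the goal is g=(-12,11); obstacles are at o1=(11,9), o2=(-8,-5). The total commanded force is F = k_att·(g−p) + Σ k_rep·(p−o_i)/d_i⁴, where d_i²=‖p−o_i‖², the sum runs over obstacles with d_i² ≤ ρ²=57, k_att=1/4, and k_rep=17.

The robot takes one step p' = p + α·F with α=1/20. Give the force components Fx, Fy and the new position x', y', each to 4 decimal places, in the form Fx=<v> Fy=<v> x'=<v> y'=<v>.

F_att = 1/4·(g−p) = 1/4·(-18,5) = (-4.5000,1.2500)
o1: d²=34 ≤ ρ²=57; F_rep = 17·(-5,-3)/34² = (-0.0735,-0.0441)
o2: d²=317 > ρ²=57 → inactive
F = F_att + ΣF_rep = (-4.5735,1.2059)
p' = p + 1/20·F = (5.7713,6.0603)

Fx=-4.5735 Fy=1.2059 x'=5.7713 y'=6.0603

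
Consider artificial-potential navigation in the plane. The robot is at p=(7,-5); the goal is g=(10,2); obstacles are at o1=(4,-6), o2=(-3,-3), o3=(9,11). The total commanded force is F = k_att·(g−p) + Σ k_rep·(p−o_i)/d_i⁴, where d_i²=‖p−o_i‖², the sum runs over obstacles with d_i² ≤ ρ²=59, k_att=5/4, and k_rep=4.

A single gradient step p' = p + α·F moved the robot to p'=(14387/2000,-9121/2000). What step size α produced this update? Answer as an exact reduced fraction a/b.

α = 1/20

F_att = 5/4·(g−p) = 5/4·(3,7) = (3.7500,8.7500)
o1: d²=10 ≤ ρ²=59; F_rep = 4·(3,1)/10² = (0.1200,0.0400)
o2: d²=104 > ρ²=59 → inactive
o3: d²=260 > ρ²=59 → inactive
F = F_att + ΣF_rep = (3.8700,8.7900)
Δp = p'−p = (0.1935,0.4395); α = Δx/Fx = (387/2000) / (387/100) = 1/20
check: Δy/Fy = (879/2000) / (879/100) = 1/20 ✓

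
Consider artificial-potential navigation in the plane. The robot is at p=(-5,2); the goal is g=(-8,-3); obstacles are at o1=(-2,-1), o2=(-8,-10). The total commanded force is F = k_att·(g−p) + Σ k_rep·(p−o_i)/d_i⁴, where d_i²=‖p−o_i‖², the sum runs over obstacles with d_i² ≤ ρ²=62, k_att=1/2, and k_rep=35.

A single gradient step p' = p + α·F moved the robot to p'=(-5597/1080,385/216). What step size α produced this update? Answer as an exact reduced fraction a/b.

F_att = 1/2·(g−p) = 1/2·(-3,-5) = (-1.5000,-2.5000)
o1: d²=18 ≤ ρ²=62; F_rep = 35·(-3,3)/18² = (-0.3241,0.3241)
o2: d²=153 > ρ²=62 → inactive
F = F_att + ΣF_rep = (-1.8241,-2.1759)
Δp = p'−p = (-0.1824,-0.2176); α = Δx/Fx = (-197/1080) / (-197/108) = 1/10
check: Δy/Fy = (-47/216) / (-235/108) = 1/10 ✓

α = 1/10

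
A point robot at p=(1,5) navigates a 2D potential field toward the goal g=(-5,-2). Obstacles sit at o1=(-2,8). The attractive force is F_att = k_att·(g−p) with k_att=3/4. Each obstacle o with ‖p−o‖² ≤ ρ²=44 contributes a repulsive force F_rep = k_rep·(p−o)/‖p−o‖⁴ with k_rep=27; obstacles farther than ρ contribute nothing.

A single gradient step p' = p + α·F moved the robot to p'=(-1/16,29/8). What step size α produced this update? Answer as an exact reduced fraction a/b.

α = 1/4

F_att = 3/4·(g−p) = 3/4·(-6,-7) = (-4.5000,-5.2500)
o1: d²=18 ≤ ρ²=44; F_rep = 27·(3,-3)/18² = (0.2500,-0.2500)
F = F_att + ΣF_rep = (-4.2500,-5.5000)
Δp = p'−p = (-1.0625,-1.3750); α = Δx/Fx = (-17/16) / (-17/4) = 1/4
check: Δy/Fy = (-11/8) / (-11/2) = 1/4 ✓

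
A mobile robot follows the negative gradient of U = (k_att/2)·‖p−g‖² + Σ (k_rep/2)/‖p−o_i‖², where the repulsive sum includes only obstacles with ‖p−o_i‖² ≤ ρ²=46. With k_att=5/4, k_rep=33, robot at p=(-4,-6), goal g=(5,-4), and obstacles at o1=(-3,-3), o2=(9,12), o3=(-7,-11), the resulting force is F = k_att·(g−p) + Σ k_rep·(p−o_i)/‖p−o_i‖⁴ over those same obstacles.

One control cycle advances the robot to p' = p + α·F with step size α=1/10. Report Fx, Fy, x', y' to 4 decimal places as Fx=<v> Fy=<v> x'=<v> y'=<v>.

Fx=11.0056 Fy=1.6527 x'=-2.8994 y'=-5.8347

F_att = 5/4·(g−p) = 5/4·(9,2) = (11.2500,2.5000)
o1: d²=10 ≤ ρ²=46; F_rep = 33·(-1,-3)/10² = (-0.3300,-0.9900)
o2: d²=493 > ρ²=46 → inactive
o3: d²=34 ≤ ρ²=46; F_rep = 33·(3,5)/34² = (0.0856,0.1427)
F = F_att + ΣF_rep = (11.0056,1.6527)
p' = p + 1/10·F = (-2.8994,-5.8347)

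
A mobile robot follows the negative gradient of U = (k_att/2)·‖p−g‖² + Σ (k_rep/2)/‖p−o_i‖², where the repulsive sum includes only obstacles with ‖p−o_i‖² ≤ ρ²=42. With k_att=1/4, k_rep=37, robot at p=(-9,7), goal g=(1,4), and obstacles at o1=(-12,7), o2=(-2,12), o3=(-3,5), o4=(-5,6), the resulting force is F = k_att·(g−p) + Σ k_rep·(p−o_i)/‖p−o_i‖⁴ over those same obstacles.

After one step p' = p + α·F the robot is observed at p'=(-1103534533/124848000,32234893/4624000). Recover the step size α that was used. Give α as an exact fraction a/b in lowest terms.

α = 1/20

F_att = 1/4·(g−p) = 1/4·(10,-3) = (2.5000,-0.7500)
o1: d²=9 ≤ ρ²=42; F_rep = 37·(3,0)/9² = (1.3704,0.0000)
o2: d²=74 > ρ²=42 → inactive
o3: d²=40 ≤ ρ²=42; F_rep = 37·(-6,2)/40² = (-0.1388,0.0462)
o4: d²=17 ≤ ρ²=42; F_rep = 37·(-4,1)/17² = (-0.5121,0.1280)
F = F_att + ΣF_rep = (3.2195,-0.5757)
Δp = p'−p = (0.1610,-0.0288); α = Δx/Fx = (20097467/124848000) / (20097467/6242400) = 1/20
check: Δy/Fy = (-133107/4624000) / (-133107/231200) = 1/20 ✓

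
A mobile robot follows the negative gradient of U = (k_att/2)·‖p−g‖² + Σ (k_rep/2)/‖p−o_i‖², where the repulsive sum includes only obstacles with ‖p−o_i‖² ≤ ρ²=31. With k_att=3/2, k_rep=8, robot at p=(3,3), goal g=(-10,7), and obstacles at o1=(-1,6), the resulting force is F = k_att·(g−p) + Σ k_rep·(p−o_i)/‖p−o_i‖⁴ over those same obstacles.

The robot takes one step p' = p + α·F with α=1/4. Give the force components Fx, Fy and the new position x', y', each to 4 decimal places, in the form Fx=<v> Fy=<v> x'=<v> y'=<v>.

F_att = 3/2·(g−p) = 3/2·(-13,4) = (-19.5000,6.0000)
o1: d²=25 ≤ ρ²=31; F_rep = 8·(4,-3)/25² = (0.0512,-0.0384)
F = F_att + ΣF_rep = (-19.4488,5.9616)
p' = p + 1/4·F = (-1.8622,4.4904)

Fx=-19.4488 Fy=5.9616 x'=-1.8622 y'=4.4904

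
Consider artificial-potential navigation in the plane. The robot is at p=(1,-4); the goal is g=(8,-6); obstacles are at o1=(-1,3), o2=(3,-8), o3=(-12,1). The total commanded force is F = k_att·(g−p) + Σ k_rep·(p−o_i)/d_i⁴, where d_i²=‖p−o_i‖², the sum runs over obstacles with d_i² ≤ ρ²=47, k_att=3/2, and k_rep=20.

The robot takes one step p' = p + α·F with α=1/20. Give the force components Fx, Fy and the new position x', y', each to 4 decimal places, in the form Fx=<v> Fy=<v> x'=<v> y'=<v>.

Fx=10.4000 Fy=-2.8000 x'=1.5200 y'=-4.1400

F_att = 3/2·(g−p) = 3/2·(7,-2) = (10.5000,-3.0000)
o1: d²=53 > ρ²=47 → inactive
o2: d²=20 ≤ ρ²=47; F_rep = 20·(-2,4)/20² = (-0.1000,0.2000)
o3: d²=194 > ρ²=47 → inactive
F = F_att + ΣF_rep = (10.4000,-2.8000)
p' = p + 1/20·F = (1.5200,-4.1400)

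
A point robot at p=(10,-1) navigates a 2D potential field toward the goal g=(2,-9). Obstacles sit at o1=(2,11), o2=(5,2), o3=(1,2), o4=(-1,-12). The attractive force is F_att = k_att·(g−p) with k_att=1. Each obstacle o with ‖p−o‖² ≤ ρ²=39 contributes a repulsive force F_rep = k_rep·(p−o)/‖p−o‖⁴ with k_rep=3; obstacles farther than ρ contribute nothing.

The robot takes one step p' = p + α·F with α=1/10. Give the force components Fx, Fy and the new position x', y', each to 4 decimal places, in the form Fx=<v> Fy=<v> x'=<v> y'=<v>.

F_att = 1·(g−p) = 1·(-8,-8) = (-8.0000,-8.0000)
o1: d²=208 > ρ²=39 → inactive
o2: d²=34 ≤ ρ²=39; F_rep = 3·(5,-3)/34² = (0.0130,-0.0078)
o3: d²=90 > ρ²=39 → inactive
o4: d²=242 > ρ²=39 → inactive
F = F_att + ΣF_rep = (-7.9870,-8.0078)
p' = p + 1/10·F = (9.2013,-1.8008)

Fx=-7.9870 Fy=-8.0078 x'=9.2013 y'=-1.8008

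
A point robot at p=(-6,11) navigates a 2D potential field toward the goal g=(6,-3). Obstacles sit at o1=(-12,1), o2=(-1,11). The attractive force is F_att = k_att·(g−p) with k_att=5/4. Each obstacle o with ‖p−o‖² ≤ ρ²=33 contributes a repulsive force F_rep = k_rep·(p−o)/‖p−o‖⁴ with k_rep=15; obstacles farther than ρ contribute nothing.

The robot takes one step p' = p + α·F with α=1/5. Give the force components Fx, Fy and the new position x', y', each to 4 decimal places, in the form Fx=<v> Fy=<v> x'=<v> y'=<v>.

Fx=14.8800 Fy=-17.5000 x'=-3.0240 y'=7.5000

F_att = 5/4·(g−p) = 5/4·(12,-14) = (15.0000,-17.5000)
o1: d²=136 > ρ²=33 → inactive
o2: d²=25 ≤ ρ²=33; F_rep = 15·(-5,0)/25² = (-0.1200,0.0000)
F = F_att + ΣF_rep = (14.8800,-17.5000)
p' = p + 1/5·F = (-3.0240,7.5000)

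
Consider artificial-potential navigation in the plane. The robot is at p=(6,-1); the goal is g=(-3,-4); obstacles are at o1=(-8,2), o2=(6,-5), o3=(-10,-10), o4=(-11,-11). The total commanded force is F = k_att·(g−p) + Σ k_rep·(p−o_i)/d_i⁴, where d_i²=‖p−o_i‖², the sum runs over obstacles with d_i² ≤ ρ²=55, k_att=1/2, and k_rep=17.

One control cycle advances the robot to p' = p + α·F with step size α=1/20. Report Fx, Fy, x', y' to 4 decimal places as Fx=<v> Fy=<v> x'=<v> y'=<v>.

Fx=-4.5000 Fy=-1.2344 x'=5.7750 y'=-1.0617

F_att = 1/2·(g−p) = 1/2·(-9,-3) = (-4.5000,-1.5000)
o1: d²=205 > ρ²=55 → inactive
o2: d²=16 ≤ ρ²=55; F_rep = 17·(0,4)/16² = (0.0000,0.2656)
o3: d²=337 > ρ²=55 → inactive
o4: d²=389 > ρ²=55 → inactive
F = F_att + ΣF_rep = (-4.5000,-1.2344)
p' = p + 1/20·F = (5.7750,-1.0617)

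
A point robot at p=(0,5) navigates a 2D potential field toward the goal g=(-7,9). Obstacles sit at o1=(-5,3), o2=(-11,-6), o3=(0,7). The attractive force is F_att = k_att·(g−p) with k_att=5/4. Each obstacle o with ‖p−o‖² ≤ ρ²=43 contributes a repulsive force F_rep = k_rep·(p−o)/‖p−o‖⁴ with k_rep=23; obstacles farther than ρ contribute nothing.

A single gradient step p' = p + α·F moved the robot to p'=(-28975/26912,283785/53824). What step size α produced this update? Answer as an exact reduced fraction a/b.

F_att = 5/4·(g−p) = 5/4·(-7,4) = (-8.7500,5.0000)
o1: d²=29 ≤ ρ²=43; F_rep = 23·(5,2)/29² = (0.1367,0.0547)
o2: d²=242 > ρ²=43 → inactive
o3: d²=4 ≤ ρ²=43; F_rep = 23·(0,-2)/4² = (0.0000,-2.8750)
F = F_att + ΣF_rep = (-8.6133,2.1797)
Δp = p'−p = (-1.0767,0.2725); α = Δx/Fx = (-28975/26912) / (-28975/3364) = 1/8
check: Δy/Fy = (14665/53824) / (14665/6728) = 1/8 ✓

α = 1/8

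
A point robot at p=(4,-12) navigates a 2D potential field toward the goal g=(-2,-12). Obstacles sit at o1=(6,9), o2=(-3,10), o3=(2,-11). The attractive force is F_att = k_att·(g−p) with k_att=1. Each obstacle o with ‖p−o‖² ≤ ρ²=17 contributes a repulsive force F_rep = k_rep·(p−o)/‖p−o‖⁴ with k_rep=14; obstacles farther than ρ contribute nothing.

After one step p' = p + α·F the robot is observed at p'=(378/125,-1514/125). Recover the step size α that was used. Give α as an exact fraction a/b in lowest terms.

α = 1/5

F_att = 1·(g−p) = 1·(-6,0) = (-6.0000,0.0000)
o1: d²=445 > ρ²=17 → inactive
o2: d²=533 > ρ²=17 → inactive
o3: d²=5 ≤ ρ²=17; F_rep = 14·(2,-1)/5² = (1.1200,-0.5600)
F = F_att + ΣF_rep = (-4.8800,-0.5600)
Δp = p'−p = (-0.9760,-0.1120); α = Δx/Fx = (-122/125) / (-122/25) = 1/5
check: Δy/Fy = (-14/125) / (-14/25) = 1/5 ✓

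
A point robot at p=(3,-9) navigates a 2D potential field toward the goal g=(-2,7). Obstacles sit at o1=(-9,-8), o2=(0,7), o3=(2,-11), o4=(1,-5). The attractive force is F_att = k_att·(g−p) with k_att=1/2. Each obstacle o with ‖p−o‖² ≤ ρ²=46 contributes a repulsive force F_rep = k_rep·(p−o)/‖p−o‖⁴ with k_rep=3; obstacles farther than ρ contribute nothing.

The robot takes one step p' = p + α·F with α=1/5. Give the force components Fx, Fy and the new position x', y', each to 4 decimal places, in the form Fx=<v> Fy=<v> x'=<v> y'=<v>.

F_att = 1/2·(g−p) = 1/2·(-5,16) = (-2.5000,8.0000)
o1: d²=145 > ρ²=46 → inactive
o2: d²=265 > ρ²=46 → inactive
o3: d²=5 ≤ ρ²=46; F_rep = 3·(1,2)/5² = (0.1200,0.2400)
o4: d²=20 ≤ ρ²=46; F_rep = 3·(2,-4)/20² = (0.0150,-0.0300)
F = F_att + ΣF_rep = (-2.3650,8.2100)
p' = p + 1/5·F = (2.5270,-7.3580)

Fx=-2.3650 Fy=8.2100 x'=2.5270 y'=-7.3580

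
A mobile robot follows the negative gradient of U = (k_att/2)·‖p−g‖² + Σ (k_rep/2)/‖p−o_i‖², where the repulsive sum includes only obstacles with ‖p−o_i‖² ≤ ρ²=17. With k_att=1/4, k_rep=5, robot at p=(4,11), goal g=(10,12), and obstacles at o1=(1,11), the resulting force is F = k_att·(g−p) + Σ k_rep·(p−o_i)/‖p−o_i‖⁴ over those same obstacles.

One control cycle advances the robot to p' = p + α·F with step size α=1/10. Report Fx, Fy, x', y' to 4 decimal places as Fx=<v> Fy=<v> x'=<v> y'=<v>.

Fx=1.6852 Fy=0.2500 x'=4.1685 y'=11.0250

F_att = 1/4·(g−p) = 1/4·(6,1) = (1.5000,0.2500)
o1: d²=9 ≤ ρ²=17; F_rep = 5·(3,0)/9² = (0.1852,0.0000)
F = F_att + ΣF_rep = (1.6852,0.2500)
p' = p + 1/10·F = (4.1685,11.0250)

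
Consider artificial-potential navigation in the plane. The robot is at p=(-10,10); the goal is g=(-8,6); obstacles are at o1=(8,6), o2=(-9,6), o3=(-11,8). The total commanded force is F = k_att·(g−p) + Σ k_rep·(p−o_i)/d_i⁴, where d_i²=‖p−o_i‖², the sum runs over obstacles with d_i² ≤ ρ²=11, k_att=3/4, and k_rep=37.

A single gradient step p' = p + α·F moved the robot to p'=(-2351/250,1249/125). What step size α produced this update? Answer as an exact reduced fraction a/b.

F_att = 3/4·(g−p) = 3/4·(2,-4) = (1.5000,-3.0000)
o1: d²=340 > ρ²=11 → inactive
o2: d²=17 > ρ²=11 → inactive
o3: d²=5 ≤ ρ²=11; F_rep = 37·(1,2)/5² = (1.4800,2.9600)
F = F_att + ΣF_rep = (2.9800,-0.0400)
Δp = p'−p = (0.5960,-0.0080); α = Δx/Fx = (149/250) / (149/50) = 1/5
check: Δy/Fy = (-1/125) / (-1/25) = 1/5 ✓

α = 1/5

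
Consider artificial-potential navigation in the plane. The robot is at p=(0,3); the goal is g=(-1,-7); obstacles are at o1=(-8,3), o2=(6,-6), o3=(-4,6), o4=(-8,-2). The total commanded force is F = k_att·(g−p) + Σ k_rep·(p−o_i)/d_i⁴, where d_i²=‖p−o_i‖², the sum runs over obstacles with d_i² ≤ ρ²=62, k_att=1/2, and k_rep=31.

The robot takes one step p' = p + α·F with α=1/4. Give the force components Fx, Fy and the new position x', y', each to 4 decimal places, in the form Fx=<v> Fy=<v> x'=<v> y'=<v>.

Fx=-0.3016 Fy=-5.1488 x'=-0.0754 y'=1.7128

F_att = 1/2·(g−p) = 1/2·(-1,-10) = (-0.5000,-5.0000)
o1: d²=64 > ρ²=62 → inactive
o2: d²=117 > ρ²=62 → inactive
o3: d²=25 ≤ ρ²=62; F_rep = 31·(4,-3)/25² = (0.1984,-0.1488)
o4: d²=89 > ρ²=62 → inactive
F = F_att + ΣF_rep = (-0.3016,-5.1488)
p' = p + 1/4·F = (-0.0754,1.7128)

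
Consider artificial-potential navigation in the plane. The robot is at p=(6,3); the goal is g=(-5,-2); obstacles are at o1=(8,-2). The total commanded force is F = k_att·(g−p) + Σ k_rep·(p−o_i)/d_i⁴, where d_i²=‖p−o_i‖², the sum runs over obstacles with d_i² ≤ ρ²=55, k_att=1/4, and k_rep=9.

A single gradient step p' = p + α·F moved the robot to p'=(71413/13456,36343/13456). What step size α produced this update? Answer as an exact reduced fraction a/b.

F_att = 1/4·(g−p) = 1/4·(-11,-5) = (-2.7500,-1.2500)
o1: d²=29 ≤ ρ²=55; F_rep = 9·(-2,5)/29² = (-0.0214,0.0535)
F = F_att + ΣF_rep = (-2.7714,-1.1965)
Δp = p'−p = (-0.6929,-0.2991); α = Δx/Fx = (-9323/13456) / (-9323/3364) = 1/4
check: Δy/Fy = (-4025/13456) / (-4025/3364) = 1/4 ✓

α = 1/4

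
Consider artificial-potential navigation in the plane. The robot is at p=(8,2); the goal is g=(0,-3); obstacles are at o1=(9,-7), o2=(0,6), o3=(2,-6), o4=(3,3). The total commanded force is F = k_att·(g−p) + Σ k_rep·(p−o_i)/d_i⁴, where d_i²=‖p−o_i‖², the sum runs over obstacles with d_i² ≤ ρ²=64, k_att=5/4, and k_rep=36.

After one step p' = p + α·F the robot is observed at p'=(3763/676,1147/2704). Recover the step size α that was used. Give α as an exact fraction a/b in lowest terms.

F_att = 5/4·(g−p) = 5/4·(-8,-5) = (-10.0000,-6.2500)
o1: d²=82 > ρ²=64 → inactive
o2: d²=80 > ρ²=64 → inactive
o3: d²=100 > ρ²=64 → inactive
o4: d²=26 ≤ ρ²=64; F_rep = 36·(5,-1)/26² = (0.2663,-0.0533)
F = F_att + ΣF_rep = (-9.7337,-6.3033)
Δp = p'−p = (-2.4334,-1.5758); α = Δx/Fx = (-1645/676) / (-1645/169) = 1/4
check: Δy/Fy = (-4261/2704) / (-4261/676) = 1/4 ✓

α = 1/4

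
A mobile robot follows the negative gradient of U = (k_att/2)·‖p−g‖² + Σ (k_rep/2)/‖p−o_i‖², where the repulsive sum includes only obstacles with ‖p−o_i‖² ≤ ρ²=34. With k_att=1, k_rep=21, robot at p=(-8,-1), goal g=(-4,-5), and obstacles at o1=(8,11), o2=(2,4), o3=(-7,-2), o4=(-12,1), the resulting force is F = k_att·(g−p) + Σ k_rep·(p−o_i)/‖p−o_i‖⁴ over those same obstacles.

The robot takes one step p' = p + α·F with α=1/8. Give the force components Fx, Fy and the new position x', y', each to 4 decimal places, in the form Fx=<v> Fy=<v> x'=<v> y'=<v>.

F_att = 1·(g−p) = 1·(4,-4) = (4.0000,-4.0000)
o1: d²=400 > ρ²=34 → inactive
o2: d²=125 > ρ²=34 → inactive
o3: d²=2 ≤ ρ²=34; F_rep = 21·(-1,1)/2² = (-5.2500,5.2500)
o4: d²=20 ≤ ρ²=34; F_rep = 21·(4,-2)/20² = (0.2100,-0.1050)
F = F_att + ΣF_rep = (-1.0400,1.1450)
p' = p + 1/8·F = (-8.1300,-0.8569)

Fx=-1.0400 Fy=1.1450 x'=-8.1300 y'=-0.8569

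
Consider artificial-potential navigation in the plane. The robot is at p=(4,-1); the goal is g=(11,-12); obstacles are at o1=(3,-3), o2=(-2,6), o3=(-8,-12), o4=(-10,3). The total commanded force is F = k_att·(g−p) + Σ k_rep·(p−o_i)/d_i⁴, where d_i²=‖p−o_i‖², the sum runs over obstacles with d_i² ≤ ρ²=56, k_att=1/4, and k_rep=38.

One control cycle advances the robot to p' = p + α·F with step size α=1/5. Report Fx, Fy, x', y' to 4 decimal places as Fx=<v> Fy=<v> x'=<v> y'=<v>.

F_att = 1/4·(g−p) = 1/4·(7,-11) = (1.7500,-2.7500)
o1: d²=5 ≤ ρ²=56; F_rep = 38·(1,2)/5² = (1.5200,3.0400)
o2: d²=85 > ρ²=56 → inactive
o3: d²=265 > ρ²=56 → inactive
o4: d²=212 > ρ²=56 → inactive
F = F_att + ΣF_rep = (3.2700,0.2900)
p' = p + 1/5·F = (4.6540,-0.9420)

Fx=3.2700 Fy=0.2900 x'=4.6540 y'=-0.9420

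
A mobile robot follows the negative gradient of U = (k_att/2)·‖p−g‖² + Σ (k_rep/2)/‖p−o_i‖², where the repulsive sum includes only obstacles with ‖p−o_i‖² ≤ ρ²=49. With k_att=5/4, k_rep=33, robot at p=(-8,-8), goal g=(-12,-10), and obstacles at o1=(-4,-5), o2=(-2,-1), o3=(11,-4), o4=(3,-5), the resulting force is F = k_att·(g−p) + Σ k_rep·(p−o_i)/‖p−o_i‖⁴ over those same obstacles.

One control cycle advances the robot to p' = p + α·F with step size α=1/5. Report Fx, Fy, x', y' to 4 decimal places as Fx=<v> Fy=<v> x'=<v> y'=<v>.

Fx=-5.2112 Fy=-2.6584 x'=-9.0422 y'=-8.5317

F_att = 5/4·(g−p) = 5/4·(-4,-2) = (-5.0000,-2.5000)
o1: d²=25 ≤ ρ²=49; F_rep = 33·(-4,-3)/25² = (-0.2112,-0.1584)
o2: d²=85 > ρ²=49 → inactive
o3: d²=377 > ρ²=49 → inactive
o4: d²=130 > ρ²=49 → inactive
F = F_att + ΣF_rep = (-5.2112,-2.6584)
p' = p + 1/5·F = (-9.0422,-8.5317)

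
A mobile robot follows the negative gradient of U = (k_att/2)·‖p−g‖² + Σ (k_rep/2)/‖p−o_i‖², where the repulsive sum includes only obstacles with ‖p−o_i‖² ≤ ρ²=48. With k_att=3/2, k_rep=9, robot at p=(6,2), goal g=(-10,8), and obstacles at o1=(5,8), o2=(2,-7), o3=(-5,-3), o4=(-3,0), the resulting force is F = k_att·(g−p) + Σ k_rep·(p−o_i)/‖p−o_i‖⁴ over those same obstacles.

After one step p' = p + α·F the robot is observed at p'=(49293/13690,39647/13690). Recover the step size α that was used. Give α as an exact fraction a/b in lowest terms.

α = 1/10

F_att = 3/2·(g−p) = 3/2·(-16,6) = (-24.0000,9.0000)
o1: d²=37 ≤ ρ²=48; F_rep = 9·(1,-6)/37² = (0.0066,-0.0394)
o2: d²=97 > ρ²=48 → inactive
o3: d²=146 > ρ²=48 → inactive
o4: d²=85 > ρ²=48 → inactive
F = F_att + ΣF_rep = (-23.9934,8.9606)
Δp = p'−p = (-2.3993,0.8961); α = Δx/Fx = (-32847/13690) / (-32847/1369) = 1/10
check: Δy/Fy = (12267/13690) / (12267/1369) = 1/10 ✓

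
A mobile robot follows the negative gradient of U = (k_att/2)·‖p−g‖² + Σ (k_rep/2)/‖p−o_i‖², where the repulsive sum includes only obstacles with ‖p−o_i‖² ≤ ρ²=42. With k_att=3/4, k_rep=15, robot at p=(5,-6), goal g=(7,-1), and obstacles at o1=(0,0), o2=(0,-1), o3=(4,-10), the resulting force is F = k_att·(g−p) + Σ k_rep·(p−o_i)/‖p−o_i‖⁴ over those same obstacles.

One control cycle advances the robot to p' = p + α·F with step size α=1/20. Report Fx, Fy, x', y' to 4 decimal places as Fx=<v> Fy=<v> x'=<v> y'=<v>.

F_att = 3/4·(g−p) = 3/4·(2,5) = (1.5000,3.7500)
o1: d²=61 > ρ²=42 → inactive
o2: d²=50 > ρ²=42 → inactive
o3: d²=17 ≤ ρ²=42; F_rep = 15·(1,4)/17² = (0.0519,0.2076)
F = F_att + ΣF_rep = (1.5519,3.9576)
p' = p + 1/20·F = (5.0776,-5.8021)

Fx=1.5519 Fy=3.9576 x'=5.0776 y'=-5.8021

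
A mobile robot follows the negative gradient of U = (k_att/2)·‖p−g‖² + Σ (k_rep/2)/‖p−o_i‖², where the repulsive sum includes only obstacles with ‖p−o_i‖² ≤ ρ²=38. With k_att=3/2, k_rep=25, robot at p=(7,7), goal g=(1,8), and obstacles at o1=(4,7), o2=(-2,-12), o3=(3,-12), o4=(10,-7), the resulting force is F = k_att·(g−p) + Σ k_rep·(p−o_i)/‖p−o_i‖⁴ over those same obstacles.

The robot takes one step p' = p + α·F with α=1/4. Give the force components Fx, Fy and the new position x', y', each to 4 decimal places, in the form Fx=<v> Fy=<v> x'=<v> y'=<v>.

F_att = 3/2·(g−p) = 3/2·(-6,1) = (-9.0000,1.5000)
o1: d²=9 ≤ ρ²=38; F_rep = 25·(3,0)/9² = (0.9259,0.0000)
o2: d²=442 > ρ²=38 → inactive
o3: d²=377 > ρ²=38 → inactive
o4: d²=205 > ρ²=38 → inactive
F = F_att + ΣF_rep = (-8.0741,1.5000)
p' = p + 1/4·F = (4.9815,7.3750)

Fx=-8.0741 Fy=1.5000 x'=4.9815 y'=7.3750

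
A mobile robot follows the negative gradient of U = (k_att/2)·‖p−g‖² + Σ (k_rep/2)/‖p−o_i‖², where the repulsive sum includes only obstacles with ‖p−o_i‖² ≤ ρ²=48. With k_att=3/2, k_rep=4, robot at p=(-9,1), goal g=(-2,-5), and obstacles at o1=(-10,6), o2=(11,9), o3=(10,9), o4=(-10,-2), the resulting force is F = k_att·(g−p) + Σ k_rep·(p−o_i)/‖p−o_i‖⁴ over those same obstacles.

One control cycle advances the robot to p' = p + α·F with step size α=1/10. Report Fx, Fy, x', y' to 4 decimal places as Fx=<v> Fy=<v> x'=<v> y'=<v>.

F_att = 3/2·(g−p) = 3/2·(7,-6) = (10.5000,-9.0000)
o1: d²=26 ≤ ρ²=48; F_rep = 4·(1,-5)/26² = (0.0059,-0.0296)
o2: d²=464 > ρ²=48 → inactive
o3: d²=425 > ρ²=48 → inactive
o4: d²=10 ≤ ρ²=48; F_rep = 4·(1,3)/10² = (0.0400,0.1200)
F = F_att + ΣF_rep = (10.5459,-8.9096)
p' = p + 1/10·F = (-7.9454,0.1090)

Fx=10.5459 Fy=-8.9096 x'=-7.9454 y'=0.1090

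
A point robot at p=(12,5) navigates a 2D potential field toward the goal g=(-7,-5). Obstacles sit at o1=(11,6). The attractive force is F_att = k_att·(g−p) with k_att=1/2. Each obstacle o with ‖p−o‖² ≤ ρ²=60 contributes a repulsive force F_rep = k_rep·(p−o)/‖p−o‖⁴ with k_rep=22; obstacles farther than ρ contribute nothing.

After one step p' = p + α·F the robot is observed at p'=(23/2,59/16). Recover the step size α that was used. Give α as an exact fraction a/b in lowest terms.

F_att = 1/2·(g−p) = 1/2·(-19,-10) = (-9.5000,-5.0000)
o1: d²=2 ≤ ρ²=60; F_rep = 22·(1,-1)/2² = (5.5000,-5.5000)
F = F_att + ΣF_rep = (-4.0000,-10.5000)
Δp = p'−p = (-0.5000,-1.3125); α = Δx/Fx = (-1/2) / (-4) = 1/8
check: Δy/Fy = (-21/16) / (-21/2) = 1/8 ✓

α = 1/8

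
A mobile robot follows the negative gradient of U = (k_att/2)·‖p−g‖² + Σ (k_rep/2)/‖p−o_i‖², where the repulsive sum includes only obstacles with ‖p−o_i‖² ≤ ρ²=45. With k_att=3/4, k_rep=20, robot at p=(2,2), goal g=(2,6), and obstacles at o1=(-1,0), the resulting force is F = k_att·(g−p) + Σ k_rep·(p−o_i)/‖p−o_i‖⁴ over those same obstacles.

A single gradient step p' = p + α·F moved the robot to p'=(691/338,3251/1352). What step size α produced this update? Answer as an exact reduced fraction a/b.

F_att = 3/4·(g−p) = 3/4·(0,4) = (0.0000,3.0000)
o1: d²=13 ≤ ρ²=45; F_rep = 20·(3,2)/13² = (0.3550,0.2367)
F = F_att + ΣF_rep = (0.3550,3.2367)
Δp = p'−p = (0.0444,0.4046); α = Δx/Fx = (15/338) / (60/169) = 1/8
check: Δy/Fy = (547/1352) / (547/169) = 1/8 ✓

α = 1/8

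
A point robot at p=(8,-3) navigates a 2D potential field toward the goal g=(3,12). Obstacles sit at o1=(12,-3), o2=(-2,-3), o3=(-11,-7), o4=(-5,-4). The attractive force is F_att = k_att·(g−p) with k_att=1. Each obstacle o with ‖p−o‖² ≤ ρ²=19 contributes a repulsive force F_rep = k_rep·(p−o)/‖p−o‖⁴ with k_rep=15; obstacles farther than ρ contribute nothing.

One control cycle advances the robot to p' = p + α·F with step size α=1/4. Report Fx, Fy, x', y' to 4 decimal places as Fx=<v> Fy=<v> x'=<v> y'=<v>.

F_att = 1·(g−p) = 1·(-5,15) = (-5.0000,15.0000)
o1: d²=16 ≤ ρ²=19; F_rep = 15·(-4,0)/16² = (-0.2344,0.0000)
o2: d²=100 > ρ²=19 → inactive
o3: d²=377 > ρ²=19 → inactive
o4: d²=170 > ρ²=19 → inactive
F = F_att + ΣF_rep = (-5.2344,15.0000)
p' = p + 1/4·F = (6.6914,0.7500)

Fx=-5.2344 Fy=15.0000 x'=6.6914 y'=0.7500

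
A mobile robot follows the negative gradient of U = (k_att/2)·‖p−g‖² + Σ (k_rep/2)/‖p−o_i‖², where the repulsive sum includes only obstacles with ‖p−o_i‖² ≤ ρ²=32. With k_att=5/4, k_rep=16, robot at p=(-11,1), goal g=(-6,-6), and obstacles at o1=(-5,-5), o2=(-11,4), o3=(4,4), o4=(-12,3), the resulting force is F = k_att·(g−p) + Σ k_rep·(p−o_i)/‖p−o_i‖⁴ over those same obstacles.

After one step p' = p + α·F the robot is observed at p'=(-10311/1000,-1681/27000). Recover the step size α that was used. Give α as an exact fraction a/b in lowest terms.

F_att = 5/4·(g−p) = 5/4·(5,-7) = (6.2500,-8.7500)
o1: d²=72 > ρ²=32 → inactive
o2: d²=9 ≤ ρ²=32; F_rep = 16·(0,-3)/9² = (0.0000,-0.5926)
o3: d²=234 > ρ²=32 → inactive
o4: d²=5 ≤ ρ²=32; F_rep = 16·(1,-2)/5² = (0.6400,-1.2800)
F = F_att + ΣF_rep = (6.8900,-10.6226)
Δp = p'−p = (0.6890,-1.0623); α = Δx/Fx = (689/1000) / (689/100) = 1/10
check: Δy/Fy = (-28681/27000) / (-28681/2700) = 1/10 ✓

α = 1/10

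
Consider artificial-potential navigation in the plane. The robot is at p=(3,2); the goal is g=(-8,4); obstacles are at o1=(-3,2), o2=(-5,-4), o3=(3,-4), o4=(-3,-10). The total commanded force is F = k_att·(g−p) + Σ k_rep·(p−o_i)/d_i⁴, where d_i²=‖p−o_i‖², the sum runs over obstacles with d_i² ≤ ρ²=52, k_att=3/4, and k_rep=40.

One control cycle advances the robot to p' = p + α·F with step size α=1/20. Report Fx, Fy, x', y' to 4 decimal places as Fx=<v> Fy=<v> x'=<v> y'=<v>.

Fx=-8.0648 Fy=1.6852 x'=2.5968 y'=2.0843

F_att = 3/4·(g−p) = 3/4·(-11,2) = (-8.2500,1.5000)
o1: d²=36 ≤ ρ²=52; F_rep = 40·(6,0)/36² = (0.1852,0.0000)
o2: d²=100 > ρ²=52 → inactive
o3: d²=36 ≤ ρ²=52; F_rep = 40·(0,6)/36² = (0.0000,0.1852)
o4: d²=180 > ρ²=52 → inactive
F = F_att + ΣF_rep = (-8.0648,1.6852)
p' = p + 1/20·F = (2.5968,2.0843)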